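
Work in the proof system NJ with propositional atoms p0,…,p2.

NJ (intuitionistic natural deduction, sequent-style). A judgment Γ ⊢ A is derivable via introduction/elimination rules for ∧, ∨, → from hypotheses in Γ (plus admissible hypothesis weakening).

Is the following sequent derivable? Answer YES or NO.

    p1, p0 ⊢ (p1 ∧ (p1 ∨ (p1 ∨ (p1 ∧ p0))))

Proof tree:
[∧I] p1, p0 ⊢ (p1 ∧ (p1 ∨ (p1 ∨ (p1 ∧ p0))))
  [Ax] p1 ⊢ p1
  [∨I₂] p1, p0 ⊢ (p1 ∨ (p1 ∨ (p1 ∧ p0)))
    [∨I₂] p1, p0 ⊢ (p1 ∨ (p1 ∧ p0))
      [∧I] p1, p0 ⊢ (p1 ∧ p0)
        [Ax] p1 ⊢ p1
        [Ax] p0 ⊢ p0

Result: YES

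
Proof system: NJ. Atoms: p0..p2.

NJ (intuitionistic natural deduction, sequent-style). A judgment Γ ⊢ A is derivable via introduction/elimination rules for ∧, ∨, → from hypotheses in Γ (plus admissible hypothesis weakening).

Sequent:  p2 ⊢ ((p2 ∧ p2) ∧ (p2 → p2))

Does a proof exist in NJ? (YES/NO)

Derivation trace:
[∧I] p2 ⊢ ((p2 ∧ p2) ∧ (p2 → p2))
  [∧I] p2 ⊢ (p2 ∧ p2)
    [Ax] p2 ⊢ p2
    [Ax] p2 ⊢ p2
  [→I]  ⊢ (p2 → p2)
    [Ax] p2 ⊢ p2

Result: YES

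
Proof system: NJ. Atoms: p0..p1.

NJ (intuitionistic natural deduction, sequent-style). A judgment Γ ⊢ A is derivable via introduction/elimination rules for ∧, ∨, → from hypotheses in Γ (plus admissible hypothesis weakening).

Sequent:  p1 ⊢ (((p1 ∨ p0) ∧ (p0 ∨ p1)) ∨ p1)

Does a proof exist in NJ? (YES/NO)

Derivation trace:
[∨I₁] p1 ⊢ (((p1 ∨ p0) ∧ (p0 ∨ p1)) ∨ p1)
  [∧I] p1 ⊢ ((p1 ∨ p0) ∧ (p0 ∨ p1))
    [∨I₁] p1 ⊢ (p1 ∨ p0)
      [Ax] p1 ⊢ p1
    [∨I₂] p1 ⊢ (p0 ∨ p1)
      [Ax] p1 ⊢ p1

Result: YES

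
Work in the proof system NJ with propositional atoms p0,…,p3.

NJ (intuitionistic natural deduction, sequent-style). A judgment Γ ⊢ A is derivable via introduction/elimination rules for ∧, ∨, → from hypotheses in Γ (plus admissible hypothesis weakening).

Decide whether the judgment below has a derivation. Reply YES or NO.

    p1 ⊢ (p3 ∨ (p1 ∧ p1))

Derivation (root first):
[∨I₂] p1 ⊢ (p3 ∨ (p1 ∧ p1))
  [∧I] p1 ⊢ (p1 ∧ p1)
    [Ax] p1 ⊢ p1
    [Ax] p1 ⊢ p1

Result: YES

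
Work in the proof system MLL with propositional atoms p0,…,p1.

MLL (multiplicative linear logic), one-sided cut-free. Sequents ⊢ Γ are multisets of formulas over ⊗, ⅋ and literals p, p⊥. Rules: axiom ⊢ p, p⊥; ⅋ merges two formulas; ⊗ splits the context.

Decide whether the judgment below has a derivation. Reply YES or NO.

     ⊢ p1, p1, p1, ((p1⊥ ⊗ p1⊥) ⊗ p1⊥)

Proof tree:
[⊗]  ⊢ p1, p1, p1, ((p1⊥ ⊗ p1⊥) ⊗ p1⊥)
  [⊗]  ⊢ p1, p1, (p1⊥ ⊗ p1⊥)
    [Ax]  ⊢ p1, p1⊥
    [Ax]  ⊢ p1, p1⊥
  [Ax]  ⊢ p1, p1⊥

Result: YES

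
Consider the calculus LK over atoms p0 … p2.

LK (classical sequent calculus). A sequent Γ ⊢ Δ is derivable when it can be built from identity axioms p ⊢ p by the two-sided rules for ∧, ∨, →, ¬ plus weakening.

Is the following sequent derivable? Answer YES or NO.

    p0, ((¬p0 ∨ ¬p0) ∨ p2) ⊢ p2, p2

Derivation (root first):
[WR] p0, ((¬p0 ∨ ¬p0) ∨ p2) ⊢ p2, p2
  [∨L] p0, ((¬p0 ∨ ¬p0) ∨ p2) ⊢ p2
    [∨L] p0, (¬p0 ∨ ¬p0) ⊢ 
      [¬L] p0, ¬p0 ⊢ 
        [Ax] p0 ⊢ p0
      [¬L] p0, ¬p0 ⊢ 
        [Ax] p0 ⊢ p0
    [Ax] p2 ⊢ p2

Result: YES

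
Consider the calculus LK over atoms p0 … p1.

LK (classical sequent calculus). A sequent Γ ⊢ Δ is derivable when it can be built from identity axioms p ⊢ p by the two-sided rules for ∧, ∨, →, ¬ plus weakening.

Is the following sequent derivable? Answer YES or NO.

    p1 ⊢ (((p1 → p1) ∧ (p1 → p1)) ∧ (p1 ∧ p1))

Derivation (root first):
[∧R] p1 ⊢ (((p1 → p1) ∧ (p1 → p1)) ∧ (p1 ∧ p1))
  [∧R]  ⊢ ((p1 → p1) ∧ (p1 → p1))
    [→R]  ⊢ (p1 → p1)
      [Ax] p1 ⊢ p1
    [→R]  ⊢ (p1 → p1)
      [Ax] p1 ⊢ p1
  [∧R] p1 ⊢ (p1 ∧ p1)
    [Ax] p1 ⊢ p1
    [Ax] p1 ⊢ p1

Result: YES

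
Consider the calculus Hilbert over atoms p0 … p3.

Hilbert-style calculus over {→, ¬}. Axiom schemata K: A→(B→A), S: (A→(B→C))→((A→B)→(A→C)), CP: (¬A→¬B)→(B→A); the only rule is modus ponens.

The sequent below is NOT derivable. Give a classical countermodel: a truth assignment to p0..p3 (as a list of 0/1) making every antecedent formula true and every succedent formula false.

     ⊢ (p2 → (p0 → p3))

Truth-table refutation:
  v=0000: Γ:[] Δ:[(p2 → (p0 → p3))=T] refutes=False
  v=0001: Γ:[] Δ:[(p2 → (p0 → p3))=T] refutes=False
  v=0010: Γ:[] Δ:[(p2 → (p0 → p3))=T] refutes=False
  v=0011: Γ:[] Δ:[(p2 → (p0 → p3))=T] refutes=False
  v=0100: Γ:[] Δ:[(p2 → (p0 → p3))=T] refutes=False
  v=0101: Γ:[] Δ:[(p2 → (p0 → p3))=T] refutes=False
  v=0110: Γ:[] Δ:[(p2 → (p0 → p3))=T] refutes=False
  v=0111: Γ:[] Δ:[(p2 → (p0 → p3))=T] refutes=False
  v=1000: Γ:[] Δ:[(p2 → (p0 → p3))=T] refutes=False
  v=1001: Γ:[] Δ:[(p2 → (p0 → p3))=T] refutes=False
  v=1010: Γ:[] Δ:[(p2 → (p0 → p3))=F] refutes=True  ← countermodel

Result: [1, 0, 1, 0]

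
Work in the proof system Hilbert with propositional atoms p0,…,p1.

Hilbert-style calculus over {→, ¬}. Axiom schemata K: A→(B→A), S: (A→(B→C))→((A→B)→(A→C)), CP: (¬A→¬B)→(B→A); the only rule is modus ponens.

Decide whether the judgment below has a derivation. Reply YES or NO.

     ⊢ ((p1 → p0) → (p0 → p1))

Enumerate valuations to refute Γ ⊢ Δ:
  v=00: Γ:[] Δ:[((p1 → p0) → (p0 → p1))=T] refutes=False
  v=01: Γ:[] Δ:[((p1 → p0) → (p0 → p1))=T] refutes=False
  v=10: Γ:[] Δ:[((p1 → p0) → (p0 → p1))=F] refutes=True  ← countermodel

Result: NO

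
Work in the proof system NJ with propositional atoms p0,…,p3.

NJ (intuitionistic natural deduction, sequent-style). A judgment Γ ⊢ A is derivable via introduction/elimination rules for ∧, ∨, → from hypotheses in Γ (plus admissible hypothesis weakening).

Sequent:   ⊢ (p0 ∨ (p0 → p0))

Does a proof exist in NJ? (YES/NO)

Derivation (root first):
[∨I₂]  ⊢ (p0 ∨ (p0 → p0))
  [→I]  ⊢ (p0 → p0)
    [Ax] p0 ⊢ p0

Result: YES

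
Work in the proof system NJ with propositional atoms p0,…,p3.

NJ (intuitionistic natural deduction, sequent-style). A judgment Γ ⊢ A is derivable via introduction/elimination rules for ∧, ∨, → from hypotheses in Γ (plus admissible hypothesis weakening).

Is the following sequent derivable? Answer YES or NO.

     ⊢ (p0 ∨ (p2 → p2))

Derivation (root first):
[∨I₂]  ⊢ (p0 ∨ (p2 → p2))
  [→I]  ⊢ (p2 → p2)
    [Ax] p2 ⊢ p2

Result: YES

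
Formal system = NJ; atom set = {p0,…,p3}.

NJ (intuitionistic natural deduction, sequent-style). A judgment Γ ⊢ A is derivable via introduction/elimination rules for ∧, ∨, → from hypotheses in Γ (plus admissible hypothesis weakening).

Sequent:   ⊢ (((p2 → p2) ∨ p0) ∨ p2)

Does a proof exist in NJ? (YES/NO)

Derivation (root first):
[∨I₁]  ⊢ (((p2 → p2) ∨ p0) ∨ p2)
  [∨I₁]  ⊢ ((p2 → p2) ∨ p0)
    [→I]  ⊢ (p2 → p2)
      [Ax] p2 ⊢ p2

Result: YES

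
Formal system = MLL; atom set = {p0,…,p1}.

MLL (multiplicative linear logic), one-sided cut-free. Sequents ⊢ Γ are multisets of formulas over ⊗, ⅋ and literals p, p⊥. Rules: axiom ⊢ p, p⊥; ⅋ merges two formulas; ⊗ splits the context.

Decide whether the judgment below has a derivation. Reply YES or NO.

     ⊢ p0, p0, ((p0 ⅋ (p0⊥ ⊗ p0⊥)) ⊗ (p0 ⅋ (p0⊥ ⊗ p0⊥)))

Derivation trace:
[⊗]  ⊢ p0, p0, ((p0 ⅋ (p0⊥ ⊗ p0⊥)) ⊗ (p0 ⅋ (p0⊥ ⊗ p0⊥)))
  [⅋]  ⊢ p0, (p0 ⅋ (p0⊥ ⊗ p0⊥))
    [⊗]  ⊢ p0, p0, (p0⊥ ⊗ p0⊥)
      [Ax]  ⊢ p0, p0⊥
      [Ax]  ⊢ p0, p0⊥
  [⅋]  ⊢ p0, (p0 ⅋ (p0⊥ ⊗ p0⊥))
    [⊗]  ⊢ p0, p0, (p0⊥ ⊗ p0⊥)
      [Ax]  ⊢ p0, p0⊥
      [Ax]  ⊢ p0, p0⊥

Result: YES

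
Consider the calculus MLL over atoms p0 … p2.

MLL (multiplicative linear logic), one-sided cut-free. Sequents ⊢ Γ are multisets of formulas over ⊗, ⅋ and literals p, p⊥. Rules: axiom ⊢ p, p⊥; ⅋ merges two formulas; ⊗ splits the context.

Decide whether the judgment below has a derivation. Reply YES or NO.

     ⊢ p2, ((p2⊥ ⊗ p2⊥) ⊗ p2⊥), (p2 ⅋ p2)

Derivation (root first):
[⅋]  ⊢ p2, ((p2⊥ ⊗ p2⊥) ⊗ p2⊥), (p2 ⅋ p2)
  [⊗]  ⊢ p2, p2, p2, ((p2⊥ ⊗ p2⊥) ⊗ p2⊥)
    [⊗]  ⊢ p2, p2, (p2⊥ ⊗ p2⊥)
      [Ax]  ⊢ p2, p2⊥
      [Ax]  ⊢ p2, p2⊥
    [Ax]  ⊢ p2, p2⊥

Result: YES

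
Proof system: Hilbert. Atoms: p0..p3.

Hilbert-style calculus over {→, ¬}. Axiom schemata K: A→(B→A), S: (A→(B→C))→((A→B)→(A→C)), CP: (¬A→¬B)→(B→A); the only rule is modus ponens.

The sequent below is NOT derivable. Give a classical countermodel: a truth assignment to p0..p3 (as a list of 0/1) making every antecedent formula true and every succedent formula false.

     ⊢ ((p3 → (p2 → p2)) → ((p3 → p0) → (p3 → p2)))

Enumerate valuations to refute Γ ⊢ Δ:
  v=0000: Γ:[] Δ:[((p3 → (p2 → p2)) → ((p3 → p0) → (p3 → p2)))=T] refutes=False
  v=0001: Γ:[] Δ:[((p3 → (p2 → p2)) → ((p3 → p0) → (p3 → p2)))=T] refutes=False
  v=0010: Γ:[] Δ:[((p3 → (p2 → p2)) → ((p3 → p0) → (p3 → p2)))=T] refutes=False
  v=0011: Γ:[] Δ:[((p3 → (p2 → p2)) → ((p3 → p0) → (p3 → p2)))=T] refutes=False
  v=0100: Γ:[] Δ:[((p3 → (p2 → p2)) → ((p3 → p0) → (p3 → p2)))=T] refutes=False
  v=0101: Γ:[] Δ:[((p3 → (p2 → p2)) → ((p3 → p0) → (p3 → p2)))=T] refutes=False
  v=0110: Γ:[] Δ:[((p3 → (p2 → p2)) → ((p3 → p0) → (p3 → p2)))=T] refutes=False
  v=0111: Γ:[] Δ:[((p3 → (p2 → p2)) → ((p3 → p0) → (p3 → p2)))=T] refutes=False
  v=1000: Γ:[] Δ:[((p3 → (p2 → p2)) → ((p3 → p0) → (p3 → p2)))=T] refutes=False
  v=1001: Γ:[] Δ:[((p3 → (p2 → p2)) → ((p3 → p0) → (p3 → p2)))=F] refutes=True  ← countermodel

Result: [1, 0, 0, 1]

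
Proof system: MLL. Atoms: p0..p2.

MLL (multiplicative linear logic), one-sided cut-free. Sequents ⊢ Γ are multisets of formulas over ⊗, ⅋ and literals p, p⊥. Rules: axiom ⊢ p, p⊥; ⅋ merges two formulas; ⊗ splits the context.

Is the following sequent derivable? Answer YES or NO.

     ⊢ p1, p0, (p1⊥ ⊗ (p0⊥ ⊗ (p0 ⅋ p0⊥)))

Derivation trace:
[⊗]  ⊢ p1, p0, (p1⊥ ⊗ (p0⊥ ⊗ (p0 ⅋ p0⊥)))
  [Ax]  ⊢ p1, p1⊥
  [⊗]  ⊢ p0, (p0⊥ ⊗ (p0 ⅋ p0⊥))
    [Ax]  ⊢ p0, p0⊥
    [⅋]  ⊢ (p0 ⅋ p0⊥)
      [Ax]  ⊢ p0, p0⊥

Result: YES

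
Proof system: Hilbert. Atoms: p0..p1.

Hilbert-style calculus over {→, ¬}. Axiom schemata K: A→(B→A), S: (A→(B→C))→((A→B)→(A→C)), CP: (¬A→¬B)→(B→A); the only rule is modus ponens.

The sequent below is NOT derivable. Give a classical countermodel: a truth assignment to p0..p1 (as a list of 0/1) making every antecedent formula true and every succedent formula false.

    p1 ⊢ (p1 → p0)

Search for a countermodel by truth-table:
  v=00: Γ:[p1=F] Δ:[(p1 → p0)=T] refutes=False
  v=01: Γ:[p1=T] Δ:[(p1 → p0)=F] refutes=True  ← countermodel

Result: [0, 1]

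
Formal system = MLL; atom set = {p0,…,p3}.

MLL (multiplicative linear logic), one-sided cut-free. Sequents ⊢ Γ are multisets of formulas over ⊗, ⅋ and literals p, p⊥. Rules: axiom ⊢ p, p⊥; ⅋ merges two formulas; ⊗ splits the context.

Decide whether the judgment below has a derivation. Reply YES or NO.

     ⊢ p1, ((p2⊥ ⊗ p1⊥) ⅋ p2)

Proof tree:
[⅋]  ⊢ p1, ((p2⊥ ⊗ p1⊥) ⅋ p2)
  [⊗]  ⊢ p2, p1, (p2⊥ ⊗ p1⊥)
    [Ax]  ⊢ p2, p2⊥
    [Ax]  ⊢ p1, p1⊥

Result: YES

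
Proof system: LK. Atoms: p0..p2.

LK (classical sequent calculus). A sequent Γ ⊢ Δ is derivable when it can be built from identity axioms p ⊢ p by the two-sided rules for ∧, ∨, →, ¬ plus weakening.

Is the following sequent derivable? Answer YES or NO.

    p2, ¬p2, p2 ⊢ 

Proof tree:
[WL] p2, ¬p2, p2 ⊢ 
  [¬L] p2, ¬p2 ⊢ 
    [Ax] p2 ⊢ p2

Result: YES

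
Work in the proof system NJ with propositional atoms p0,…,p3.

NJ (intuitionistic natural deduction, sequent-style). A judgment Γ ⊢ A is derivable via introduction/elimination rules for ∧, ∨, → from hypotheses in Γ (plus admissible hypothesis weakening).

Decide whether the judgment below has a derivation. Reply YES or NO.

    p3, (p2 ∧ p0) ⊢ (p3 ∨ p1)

Proof tree:
[Wk] p3, (p2 ∧ p0) ⊢ (p3 ∨ p1)
  [∨I₁] p3 ⊢ (p3 ∨ p1)
    [Ax] p3 ⊢ p3

Result: YES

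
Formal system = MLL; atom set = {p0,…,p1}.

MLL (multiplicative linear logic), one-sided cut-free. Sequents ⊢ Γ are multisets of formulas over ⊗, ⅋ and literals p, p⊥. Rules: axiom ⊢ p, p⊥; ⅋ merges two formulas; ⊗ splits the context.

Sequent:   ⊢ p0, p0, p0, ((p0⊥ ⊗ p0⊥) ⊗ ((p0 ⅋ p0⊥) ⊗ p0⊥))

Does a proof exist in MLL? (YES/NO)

Derivation trace:
[⊗]  ⊢ p0, p0, p0, ((p0⊥ ⊗ p0⊥) ⊗ ((p0 ⅋ p0⊥) ⊗ p0⊥))
  [⊗]  ⊢ p0, p0, (p0⊥ ⊗ p0⊥)
    [Ax]  ⊢ p0, p0⊥
    [Ax]  ⊢ p0, p0⊥
  [⊗]  ⊢ p0, ((p0 ⅋ p0⊥) ⊗ p0⊥)
    [⅋]  ⊢ (p0 ⅋ p0⊥)
      [Ax]  ⊢ p0, p0⊥
    [Ax]  ⊢ p0, p0⊥

Result: YES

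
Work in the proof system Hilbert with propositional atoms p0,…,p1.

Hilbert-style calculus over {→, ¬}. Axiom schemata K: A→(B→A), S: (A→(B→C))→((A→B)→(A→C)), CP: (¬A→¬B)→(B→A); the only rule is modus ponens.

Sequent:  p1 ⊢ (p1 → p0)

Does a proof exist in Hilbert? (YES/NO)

Search for a countermodel by truth-table:
  v=00: Γ:[p1=F] Δ:[(p1 → p0)=T] refutes=False
  v=01: Γ:[p1=T] Δ:[(p1 → p0)=F] refutes=True  ← countermodel

Result: NO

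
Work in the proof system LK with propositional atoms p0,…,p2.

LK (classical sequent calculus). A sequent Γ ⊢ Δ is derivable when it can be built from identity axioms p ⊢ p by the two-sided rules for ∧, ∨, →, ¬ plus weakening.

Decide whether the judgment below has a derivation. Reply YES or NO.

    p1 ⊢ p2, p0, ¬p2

Derivation trace:
[WL] p1 ⊢ p2, p0, ¬p2
  [¬R]  ⊢ p2, p0, ¬p2
    [WR] p2 ⊢ p2, p0
      [Ax] p2 ⊢ p2

Result: YES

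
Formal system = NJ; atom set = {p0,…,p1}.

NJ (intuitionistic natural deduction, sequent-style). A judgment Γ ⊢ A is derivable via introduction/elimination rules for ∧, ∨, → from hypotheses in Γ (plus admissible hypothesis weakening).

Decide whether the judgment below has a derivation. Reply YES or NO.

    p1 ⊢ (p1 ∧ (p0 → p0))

Derivation (root first):
[∧I] p1 ⊢ (p1 ∧ (p0 → p0))
  [Ax] p1 ⊢ p1
  [→I]  ⊢ (p0 → p0)
    [Ax] p0 ⊢ p0

Result: YES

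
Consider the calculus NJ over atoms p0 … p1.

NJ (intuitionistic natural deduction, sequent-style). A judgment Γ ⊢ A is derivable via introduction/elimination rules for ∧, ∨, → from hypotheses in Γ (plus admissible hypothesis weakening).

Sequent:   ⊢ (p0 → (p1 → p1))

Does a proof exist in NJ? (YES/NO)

Derivation (root first):
[→I]  ⊢ (p0 → (p1 → p1))
  [Wk] p0 ⊢ (p1 → p1)
    [→I]  ⊢ (p1 → p1)
      [Ax] p1 ⊢ p1

Result: YES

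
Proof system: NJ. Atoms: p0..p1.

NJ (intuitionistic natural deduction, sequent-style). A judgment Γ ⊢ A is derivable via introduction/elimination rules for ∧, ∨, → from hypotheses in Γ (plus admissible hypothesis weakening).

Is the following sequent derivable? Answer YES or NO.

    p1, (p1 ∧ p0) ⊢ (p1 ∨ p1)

Proof tree:
[Wk] p1, (p1 ∧ p0) ⊢ (p1 ∨ p1)
  [∨I₂] p1 ⊢ (p1 ∨ p1)
    [Ax] p1 ⊢ p1

Result: YES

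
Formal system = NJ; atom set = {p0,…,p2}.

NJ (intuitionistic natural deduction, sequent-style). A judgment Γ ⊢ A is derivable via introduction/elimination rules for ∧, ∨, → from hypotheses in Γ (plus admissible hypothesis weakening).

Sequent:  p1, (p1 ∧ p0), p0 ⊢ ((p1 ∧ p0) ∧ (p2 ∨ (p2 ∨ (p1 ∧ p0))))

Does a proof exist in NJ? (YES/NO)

Derivation (root first):
[∧I] p1, (p1 ∧ p0), p0 ⊢ ((p1 ∧ p0) ∧ (p2 ∨ (p2 ∨ (p1 ∧ p0))))
  [Wk] p1, p0, (p1 ∧ p0) ⊢ (p1 ∧ p0)
    [∧I] p1, p0 ⊢ (p1 ∧ p0)
      [Ax] p1 ⊢ p1
      [Ax] p0 ⊢ p0
  [∨I₂] p1, p0 ⊢ (p2 ∨ (p2 ∨ (p1 ∧ p0)))
    [∨I₂] p1, p0 ⊢ (p2 ∨ (p1 ∧ p0))
      [∧I] p1, p0 ⊢ (p1 ∧ p0)
        [Ax] p1 ⊢ p1
        [Ax] p0 ⊢ p0

Result: YES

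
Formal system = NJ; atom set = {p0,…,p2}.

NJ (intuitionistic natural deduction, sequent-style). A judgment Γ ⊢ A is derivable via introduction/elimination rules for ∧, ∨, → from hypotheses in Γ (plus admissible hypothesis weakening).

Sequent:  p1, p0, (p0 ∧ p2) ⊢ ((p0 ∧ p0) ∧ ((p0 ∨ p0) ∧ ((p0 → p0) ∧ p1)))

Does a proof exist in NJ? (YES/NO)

Derivation (root first):
[∧I] p1, p0, (p0 ∧ p2) ⊢ ((p0 ∧ p0) ∧ ((p0 ∨ p0) ∧ ((p0 → p0) ∧ p1)))
  [∧I] (p0 ∧ p2), p0 ⊢ (p0 ∧ p0)
    [Ax] p0 ⊢ p0
    [Wk] p0, (p0 ∧ p2) ⊢ p0
      [Ax] p0 ⊢ p0
  [∧I] p1, p0 ⊢ ((p0 ∨ p0) ∧ ((p0 → p0) ∧ p1))
    [∨I₁] p0 ⊢ (p0 ∨ p0)
      [Ax] p0 ⊢ p0
    [∧I] p1 ⊢ ((p0 → p0) ∧ p1)
      [→I]  ⊢ (p0 → p0)
        [Ax] p0 ⊢ p0
      [Ax] p1 ⊢ p1

Result: YES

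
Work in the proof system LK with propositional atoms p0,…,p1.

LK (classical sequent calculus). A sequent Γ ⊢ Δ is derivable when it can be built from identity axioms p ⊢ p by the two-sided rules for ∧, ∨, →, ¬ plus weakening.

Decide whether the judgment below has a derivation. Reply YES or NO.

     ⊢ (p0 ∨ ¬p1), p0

Search for a countermodel by truth-table:
  v=00: Γ:[] Δ:[(p0 ∨ ¬p1)=T, p0=F] refutes=False
  v=01: Γ:[] Δ:[(p0 ∨ ¬p1)=F, p0=F] refutes=True  ← countermodel

Result: NO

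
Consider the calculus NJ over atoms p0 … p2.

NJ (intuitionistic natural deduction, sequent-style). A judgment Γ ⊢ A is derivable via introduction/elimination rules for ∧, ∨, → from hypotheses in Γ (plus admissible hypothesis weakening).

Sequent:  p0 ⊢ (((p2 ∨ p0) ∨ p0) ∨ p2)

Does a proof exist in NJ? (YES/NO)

Proof tree:
[∨I₁] p0 ⊢ (((p2 ∨ p0) ∨ p0) ∨ p2)
  [∨I₁] p0 ⊢ ((p2 ∨ p0) ∨ p0)
    [∨I₂] p0 ⊢ (p2 ∨ p0)
      [Ax] p0 ⊢ p0

Result: YES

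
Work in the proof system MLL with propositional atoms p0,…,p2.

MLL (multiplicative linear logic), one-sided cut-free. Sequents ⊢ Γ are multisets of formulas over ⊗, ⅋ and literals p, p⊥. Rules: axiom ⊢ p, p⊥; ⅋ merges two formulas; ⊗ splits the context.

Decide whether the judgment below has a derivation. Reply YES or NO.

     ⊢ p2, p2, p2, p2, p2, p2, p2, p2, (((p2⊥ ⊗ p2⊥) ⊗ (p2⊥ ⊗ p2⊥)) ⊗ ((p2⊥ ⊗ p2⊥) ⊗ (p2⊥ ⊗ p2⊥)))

Derivation trace:
[⊗]  ⊢ p2, p2, p2, p2, p2, p2, p2, p2, (((p2⊥ ⊗ p2⊥) ⊗ (p2⊥ ⊗ p2⊥)) ⊗ ((p2⊥ ⊗ p2⊥) ⊗ (p2⊥ ⊗ p2⊥)))
  [⊗]  ⊢ p2, p2, p2, p2, ((p2⊥ ⊗ p2⊥) ⊗ (p2⊥ ⊗ p2⊥))
    [⊗]  ⊢ p2, p2, (p2⊥ ⊗ p2⊥)
      [Ax]  ⊢ p2, p2⊥
      [Ax]  ⊢ p2, p2⊥
    [⊗]  ⊢ p2, p2, (p2⊥ ⊗ p2⊥)
      [Ax]  ⊢ p2, p2⊥
      [Ax]  ⊢ p2, p2⊥
  [⊗]  ⊢ p2, p2, p2, p2, ((p2⊥ ⊗ p2⊥) ⊗ (p2⊥ ⊗ p2⊥))
    [⊗]  ⊢ p2, p2, (p2⊥ ⊗ p2⊥)
      [Ax]  ⊢ p2, p2⊥
      [Ax]  ⊢ p2, p2⊥
    [⊗]  ⊢ p2, p2, (p2⊥ ⊗ p2⊥)
      [Ax]  ⊢ p2, p2⊥
      [Ax]  ⊢ p2, p2⊥

Result: YES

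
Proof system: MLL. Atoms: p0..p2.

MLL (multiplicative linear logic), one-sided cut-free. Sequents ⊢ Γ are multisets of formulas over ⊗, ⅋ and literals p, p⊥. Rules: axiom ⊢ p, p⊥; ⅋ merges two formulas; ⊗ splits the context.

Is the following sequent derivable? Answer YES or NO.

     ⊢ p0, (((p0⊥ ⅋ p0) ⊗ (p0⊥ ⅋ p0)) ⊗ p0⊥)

Derivation trace:
[⊗]  ⊢ p0, (((p0⊥ ⅋ p0) ⊗ (p0⊥ ⅋ p0)) ⊗ p0⊥)
  [⊗]  ⊢ ((p0⊥ ⅋ p0) ⊗ (p0⊥ ⅋ p0))
    [⅋]  ⊢ (p0⊥ ⅋ p0)
      [Ax]  ⊢ p0, p0⊥
    [⅋]  ⊢ (p0⊥ ⅋ p0)
      [Ax]  ⊢ p0, p0⊥
  [Ax]  ⊢ p0, p0⊥

Result: YES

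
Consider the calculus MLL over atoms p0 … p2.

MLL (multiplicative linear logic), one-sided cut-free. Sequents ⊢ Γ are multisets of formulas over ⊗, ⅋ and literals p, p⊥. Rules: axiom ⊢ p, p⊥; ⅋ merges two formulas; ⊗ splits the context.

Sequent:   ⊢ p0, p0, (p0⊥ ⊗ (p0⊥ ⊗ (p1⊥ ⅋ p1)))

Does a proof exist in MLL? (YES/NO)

Derivation trace:
[⊗]  ⊢ p0, p0, (p0⊥ ⊗ (p0⊥ ⊗ (p1⊥ ⅋ p1)))
  [Ax]  ⊢ p0, p0⊥
  [⊗]  ⊢ p0, (p0⊥ ⊗ (p1⊥ ⅋ p1))
    [Ax]  ⊢ p0, p0⊥
    [⅋]  ⊢ (p1⊥ ⅋ p1)
      [Ax]  ⊢ p1, p1⊥

Result: YES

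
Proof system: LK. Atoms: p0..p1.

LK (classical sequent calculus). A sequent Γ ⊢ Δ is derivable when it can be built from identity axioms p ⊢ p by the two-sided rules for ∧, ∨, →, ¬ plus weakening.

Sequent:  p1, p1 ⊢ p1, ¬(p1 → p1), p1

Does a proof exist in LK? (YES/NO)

Proof tree:
[WR] p1, p1 ⊢ p1, ¬(p1 → p1), p1
  [WL] p1, p1 ⊢ p1, ¬(p1 → p1)
    [¬R] p1 ⊢ p1, ¬(p1 → p1)
      [→L] p1, (p1 → p1) ⊢ p1
        [Ax] p1 ⊢ p1
        [Ax] p1 ⊢ p1

Result: YES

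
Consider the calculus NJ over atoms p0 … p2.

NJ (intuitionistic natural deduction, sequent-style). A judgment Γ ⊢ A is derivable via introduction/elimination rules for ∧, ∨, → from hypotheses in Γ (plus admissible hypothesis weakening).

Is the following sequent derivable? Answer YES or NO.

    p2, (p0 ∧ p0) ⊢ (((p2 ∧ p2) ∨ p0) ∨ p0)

Derivation trace:
[∨I₁] p2, (p0 ∧ p0) ⊢ (((p2 ∧ p2) ∨ p0) ∨ p0)
  [∨I₁] p2, (p0 ∧ p0) ⊢ ((p2 ∧ p2) ∨ p0)
    [Wk] p2, (p0 ∧ p0) ⊢ (p2 ∧ p2)
      [∧I] p2 ⊢ (p2 ∧ p2)
        [Ax] p2 ⊢ p2
        [Ax] p2 ⊢ p2

Result: YES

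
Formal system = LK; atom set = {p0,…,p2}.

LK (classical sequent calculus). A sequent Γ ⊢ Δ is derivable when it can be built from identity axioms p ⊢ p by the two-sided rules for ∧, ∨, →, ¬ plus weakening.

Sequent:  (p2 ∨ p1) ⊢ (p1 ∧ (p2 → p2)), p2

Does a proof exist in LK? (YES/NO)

Derivation trace:
[∨L] (p2 ∨ p1) ⊢ (p1 ∧ (p2 → p2)), p2
  [Ax] p2 ⊢ p2
  [∧R] p1 ⊢ (p1 ∧ (p2 → p2))
    [Ax] p1 ⊢ p1
    [→R]  ⊢ (p2 → p2)
      [Ax] p2 ⊢ p2

Result: YES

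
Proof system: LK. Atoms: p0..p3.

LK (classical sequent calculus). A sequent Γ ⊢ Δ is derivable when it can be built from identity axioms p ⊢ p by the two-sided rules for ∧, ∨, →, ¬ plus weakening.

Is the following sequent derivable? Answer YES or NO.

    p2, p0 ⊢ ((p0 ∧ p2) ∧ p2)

Derivation trace:
[∧R] p2, p0 ⊢ ((p0 ∧ p2) ∧ p2)
  [∧R] p2, p0 ⊢ (p0 ∧ p2)
    [Ax] p0 ⊢ p0
    [Ax] p2 ⊢ p2
  [Ax] p2 ⊢ p2

Result: YES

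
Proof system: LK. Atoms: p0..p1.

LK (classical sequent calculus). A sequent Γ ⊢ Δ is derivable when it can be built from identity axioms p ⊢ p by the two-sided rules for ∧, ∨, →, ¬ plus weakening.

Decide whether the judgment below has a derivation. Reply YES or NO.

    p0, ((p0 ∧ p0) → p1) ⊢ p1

Derivation (root first):
[→L] p0, ((p0 ∧ p0) → p1) ⊢ p1
  [∧R] p0 ⊢ (p0 ∧ p0)
    [Ax] p0 ⊢ p0
    [Ax] p0 ⊢ p0
  [Ax] p1 ⊢ p1

Result: YES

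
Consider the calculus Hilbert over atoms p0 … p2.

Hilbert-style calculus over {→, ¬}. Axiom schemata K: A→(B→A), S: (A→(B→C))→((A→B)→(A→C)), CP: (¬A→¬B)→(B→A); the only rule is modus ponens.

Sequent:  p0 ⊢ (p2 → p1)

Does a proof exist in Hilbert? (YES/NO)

Search for a countermodel by truth-table:
  v=000: Γ:[p0=F] Δ:[(p2 → p1)=T] refutes=False
  v=001: Γ:[p0=F] Δ:[(p2 → p1)=F] refutes=False
  v=010: Γ:[p0=F] Δ:[(p2 → p1)=T] refutes=False
  v=011: Γ:[p0=F] Δ:[(p2 → p1)=T] refutes=False
  v=100: Γ:[p0=T] Δ:[(p2 → p1)=T] refutes=False
  v=101: Γ:[p0=T] Δ:[(p2 → p1)=F] refutes=True  ← countermodel

Result: NO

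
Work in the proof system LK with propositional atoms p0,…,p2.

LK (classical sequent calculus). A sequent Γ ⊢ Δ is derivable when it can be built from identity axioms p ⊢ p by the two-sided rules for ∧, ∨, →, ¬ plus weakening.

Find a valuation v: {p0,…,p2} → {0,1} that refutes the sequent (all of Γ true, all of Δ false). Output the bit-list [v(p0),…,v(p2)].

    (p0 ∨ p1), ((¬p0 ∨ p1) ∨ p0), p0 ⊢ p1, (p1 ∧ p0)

Search for a countermodel by truth-table:
  v=000: Γ:[(p0 ∨ p1)=F, ((¬p0 ∨ p1) ∨ p0)=T, p0=F] Δ:[p1=F, (p1 ∧ p0)=F] refutes=False
  v=001: Γ:[(p0 ∨ p1)=F, ((¬p0 ∨ p1) ∨ p0)=T, p0=F] Δ:[p1=F, (p1 ∧ p0)=F] refutes=False
  v=010: Γ:[(p0 ∨ p1)=T, ((¬p0 ∨ p1) ∨ p0)=T, p0=F] Δ:[p1=T, (p1 ∧ p0)=F] refutes=False
  v=011: Γ:[(p0 ∨ p1)=T, ((¬p0 ∨ p1) ∨ p0)=T, p0=F] Δ:[p1=T, (p1 ∧ p0)=F] refutes=False
  v=100: Γ:[(p0 ∨ p1)=T, ((¬p0 ∨ p1) ∨ p0)=T, p0=T] Δ:[p1=F, (p1 ∧ p0)=F] refutes=True  ← countermodel

Result: [1, 0, 0]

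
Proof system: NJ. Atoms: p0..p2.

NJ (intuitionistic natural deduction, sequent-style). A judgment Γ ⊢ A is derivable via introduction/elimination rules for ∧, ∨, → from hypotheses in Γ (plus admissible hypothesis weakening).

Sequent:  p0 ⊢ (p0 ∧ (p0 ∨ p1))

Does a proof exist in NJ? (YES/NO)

Derivation (root first):
[∧I] p0 ⊢ (p0 ∧ (p0 ∨ p1))
  [Ax] p0 ⊢ p0
  [∨I₁] p0 ⊢ (p0 ∨ p1)
    [Ax] p0 ⊢ p0

Result: YES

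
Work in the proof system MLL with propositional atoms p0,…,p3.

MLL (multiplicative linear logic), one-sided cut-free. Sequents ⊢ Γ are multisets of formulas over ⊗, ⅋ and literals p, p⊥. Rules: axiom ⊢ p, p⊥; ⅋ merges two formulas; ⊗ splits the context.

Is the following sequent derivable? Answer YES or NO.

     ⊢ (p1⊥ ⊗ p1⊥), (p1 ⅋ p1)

Derivation trace:
[⅋]  ⊢ (p1⊥ ⊗ p1⊥), (p1 ⅋ p1)
  [⊗]  ⊢ p1, p1, (p1⊥ ⊗ p1⊥)
    [Ax]  ⊢ p1, p1⊥
    [Ax]  ⊢ p1, p1⊥

Result: YES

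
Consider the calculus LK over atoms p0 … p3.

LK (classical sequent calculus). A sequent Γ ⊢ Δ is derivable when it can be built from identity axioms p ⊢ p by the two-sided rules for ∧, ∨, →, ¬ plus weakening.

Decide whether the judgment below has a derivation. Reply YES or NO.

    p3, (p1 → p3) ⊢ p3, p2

Derivation (root first):
[WR] p3, (p1 → p3) ⊢ p3, p2
  [→L] p3, (p1 → p3) ⊢ p3
    [WR] p3 ⊢ p3, p1
      [Ax] p3 ⊢ p3
    [Ax] p3 ⊢ p3

Result: YES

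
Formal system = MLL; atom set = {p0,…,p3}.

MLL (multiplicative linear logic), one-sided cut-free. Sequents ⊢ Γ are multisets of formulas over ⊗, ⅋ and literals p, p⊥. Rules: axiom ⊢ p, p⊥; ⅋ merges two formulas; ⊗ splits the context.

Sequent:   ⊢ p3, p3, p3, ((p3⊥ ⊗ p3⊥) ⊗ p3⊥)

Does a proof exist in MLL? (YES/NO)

Proof tree:
[⊗]  ⊢ p3, p3, p3, ((p3⊥ ⊗ p3⊥) ⊗ p3⊥)
  [⊗]  ⊢ p3, p3, (p3⊥ ⊗ p3⊥)
    [Ax]  ⊢ p3, p3⊥
    [Ax]  ⊢ p3, p3⊥
  [Ax]  ⊢ p3, p3⊥

Result: YES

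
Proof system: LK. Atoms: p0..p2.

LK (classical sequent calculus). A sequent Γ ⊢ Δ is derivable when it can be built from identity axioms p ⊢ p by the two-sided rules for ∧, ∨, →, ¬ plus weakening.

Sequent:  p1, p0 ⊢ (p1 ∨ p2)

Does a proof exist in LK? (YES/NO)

Derivation trace:
[∨R] p1, p0 ⊢ (p1 ∨ p2)
  [WR] p1, p0 ⊢ p1, p2
    [WL] p1, p0 ⊢ p1
      [Ax] p1 ⊢ p1

Result: YES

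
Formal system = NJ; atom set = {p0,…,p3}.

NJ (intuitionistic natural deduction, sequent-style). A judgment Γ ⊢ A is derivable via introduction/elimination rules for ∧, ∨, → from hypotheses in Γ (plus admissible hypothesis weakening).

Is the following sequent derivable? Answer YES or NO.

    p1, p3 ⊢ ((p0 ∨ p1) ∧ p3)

Derivation (root first):
[∧I] p1, p3 ⊢ ((p0 ∨ p1) ∧ p3)
  [∨I₂] p1 ⊢ (p0 ∨ p1)
    [Ax] p1 ⊢ p1
  [Ax] p3 ⊢ p3

Result: YES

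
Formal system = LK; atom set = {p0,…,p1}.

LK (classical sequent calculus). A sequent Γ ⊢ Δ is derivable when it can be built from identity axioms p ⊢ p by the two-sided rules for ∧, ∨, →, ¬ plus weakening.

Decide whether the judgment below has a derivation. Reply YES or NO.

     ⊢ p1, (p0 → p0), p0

Derivation trace:
[WR]  ⊢ p1, (p0 → p0), p0
  [→R]  ⊢ p1, (p0 → p0)
    [WR] p0 ⊢ p0, p1
      [Ax] p0 ⊢ p0

Result: YES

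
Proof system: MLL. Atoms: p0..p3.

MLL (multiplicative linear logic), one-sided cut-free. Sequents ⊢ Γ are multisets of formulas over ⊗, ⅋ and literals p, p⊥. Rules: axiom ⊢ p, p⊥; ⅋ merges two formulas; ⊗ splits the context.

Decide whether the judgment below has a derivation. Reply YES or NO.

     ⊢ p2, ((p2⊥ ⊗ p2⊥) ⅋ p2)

Derivation trace:
[⅋]  ⊢ p2, ((p2⊥ ⊗ p2⊥) ⅋ p2)
  [⊗]  ⊢ p2, p2, (p2⊥ ⊗ p2⊥)
    [Ax]  ⊢ p2, p2⊥
    [Ax]  ⊢ p2, p2⊥

Result: YES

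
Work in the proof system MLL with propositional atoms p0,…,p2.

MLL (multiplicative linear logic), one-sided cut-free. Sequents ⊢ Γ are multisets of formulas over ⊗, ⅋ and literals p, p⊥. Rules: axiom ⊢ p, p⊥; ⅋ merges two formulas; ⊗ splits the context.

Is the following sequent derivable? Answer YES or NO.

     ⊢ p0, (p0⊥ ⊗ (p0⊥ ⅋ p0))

Proof tree:
[⊗]  ⊢ p0, (p0⊥ ⊗ (p0⊥ ⅋ p0))
  [Ax]  ⊢ p0, p0⊥
  [⅋]  ⊢ (p0⊥ ⅋ p0)
    [Ax]  ⊢ p0, p0⊥

Result: YES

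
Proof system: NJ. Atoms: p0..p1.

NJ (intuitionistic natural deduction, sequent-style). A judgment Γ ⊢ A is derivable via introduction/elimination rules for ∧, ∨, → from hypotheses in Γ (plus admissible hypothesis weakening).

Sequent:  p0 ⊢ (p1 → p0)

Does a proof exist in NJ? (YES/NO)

Derivation trace:
[→I] p0 ⊢ (p1 → p0)
  [Wk] p0, p1 ⊢ p0
    [Ax] p0 ⊢ p0

Result: YES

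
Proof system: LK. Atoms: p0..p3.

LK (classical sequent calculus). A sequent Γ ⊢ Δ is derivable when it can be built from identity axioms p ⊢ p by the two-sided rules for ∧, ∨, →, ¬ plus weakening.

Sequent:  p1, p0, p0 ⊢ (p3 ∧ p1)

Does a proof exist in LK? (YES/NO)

Enumerate valuations to refute Γ ⊢ Δ:
  v=0000: Γ:[p1=F, p0=F, p0=F] Δ:[(p3 ∧ p1)=F] refutes=False
  v=0001: Γ:[p1=F, p0=F, p0=F] Δ:[(p3 ∧ p1)=F] refutes=False
  v=0010: Γ:[p1=F, p0=F, p0=F] Δ:[(p3 ∧ p1)=F] refutes=False
  v=0011: Γ:[p1=F, p0=F, p0=F] Δ:[(p3 ∧ p1)=F] refutes=False
  v=0100: Γ:[p1=T, p0=F, p0=F] Δ:[(p3 ∧ p1)=F] refutes=False
  v=0101: Γ:[p1=T, p0=F, p0=F] Δ:[(p3 ∧ p1)=T] refutes=False
  v=0110: Γ:[p1=T, p0=F, p0=F] Δ:[(p3 ∧ p1)=F] refutes=False
  v=0111: Γ:[p1=T, p0=F, p0=F] Δ:[(p3 ∧ p1)=T] refutes=False
  v=1000: Γ:[p1=F, p0=T, p0=T] Δ:[(p3 ∧ p1)=F] refutes=False
  v=1001: Γ:[p1=F, p0=T, p0=T] Δ:[(p3 ∧ p1)=F] refutes=False
  v=1010: Γ:[p1=F, p0=T, p0=T] Δ:[(p3 ∧ p1)=F] refutes=False
  v=1011: Γ:[p1=F, p0=T, p0=T] Δ:[(p3 ∧ p1)=F] refutes=False
  v=1100: Γ:[p1=T, p0=T, p0=T] Δ:[(p3 ∧ p1)=F] refutes=True  ← countermodel

Result: NO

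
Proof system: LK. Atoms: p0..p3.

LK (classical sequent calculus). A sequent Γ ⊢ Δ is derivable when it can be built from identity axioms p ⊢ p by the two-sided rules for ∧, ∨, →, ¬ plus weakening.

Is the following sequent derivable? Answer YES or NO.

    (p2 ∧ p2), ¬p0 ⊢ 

Enumerate valuations to refute Γ ⊢ Δ:
  v=0000: Γ:[(p2 ∧ p2)=F, ¬p0=T] Δ:[] refutes=False
  v=0001: Γ:[(p2 ∧ p2)=F, ¬p0=T] Δ:[] refutes=False
  v=0010: Γ:[(p2 ∧ p2)=T, ¬p0=T] Δ:[] refutes=True  ← countermodel

Result: NO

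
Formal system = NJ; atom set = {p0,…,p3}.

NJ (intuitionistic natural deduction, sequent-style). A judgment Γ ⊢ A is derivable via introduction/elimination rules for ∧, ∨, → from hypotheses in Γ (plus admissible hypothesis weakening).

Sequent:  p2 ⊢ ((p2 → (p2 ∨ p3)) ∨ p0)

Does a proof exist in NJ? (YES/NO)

Proof tree:
[∨I₁] p2 ⊢ ((p2 → (p2 ∨ p3)) ∨ p0)
  [→I] p2 ⊢ (p2 → (p2 ∨ p3))
    [Wk] p2, p2 ⊢ (p2 ∨ p3)
      [∨I₁] p2 ⊢ (p2 ∨ p3)
        [Ax] p2 ⊢ p2

Result: YES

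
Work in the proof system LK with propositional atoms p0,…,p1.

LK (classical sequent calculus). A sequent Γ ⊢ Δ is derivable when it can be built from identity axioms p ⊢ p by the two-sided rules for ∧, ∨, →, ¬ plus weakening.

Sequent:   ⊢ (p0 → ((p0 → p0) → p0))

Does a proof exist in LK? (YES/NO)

Derivation trace:
[→R]  ⊢ (p0 → ((p0 → p0) → p0))
  [→R] p0 ⊢ ((p0 → p0) → p0)
    [→L] p0, (p0 → p0) ⊢ p0
      [Ax] p0 ⊢ p0
      [Ax] p0 ⊢ p0

Result: YES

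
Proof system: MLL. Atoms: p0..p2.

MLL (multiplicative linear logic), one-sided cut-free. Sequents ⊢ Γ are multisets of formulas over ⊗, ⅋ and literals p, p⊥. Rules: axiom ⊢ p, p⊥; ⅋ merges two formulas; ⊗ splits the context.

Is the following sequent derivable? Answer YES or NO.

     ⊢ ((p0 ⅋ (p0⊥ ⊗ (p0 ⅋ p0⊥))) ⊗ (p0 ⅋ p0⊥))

Proof tree:
[⊗]  ⊢ ((p0 ⅋ (p0⊥ ⊗ (p0 ⅋ p0⊥))) ⊗ (p0 ⅋ p0⊥))
  [⅋]  ⊢ (p0 ⅋ (p0⊥ ⊗ (p0 ⅋ p0⊥)))
    [⊗]  ⊢ p0, (p0⊥ ⊗ (p0 ⅋ p0⊥))
      [Ax]  ⊢ p0, p0⊥
      [⅋]  ⊢ (p0 ⅋ p0⊥)
        [Ax]  ⊢ p0, p0⊥
  [⅋]  ⊢ (p0 ⅋ p0⊥)
    [Ax]  ⊢ p0, p0⊥

Result: YES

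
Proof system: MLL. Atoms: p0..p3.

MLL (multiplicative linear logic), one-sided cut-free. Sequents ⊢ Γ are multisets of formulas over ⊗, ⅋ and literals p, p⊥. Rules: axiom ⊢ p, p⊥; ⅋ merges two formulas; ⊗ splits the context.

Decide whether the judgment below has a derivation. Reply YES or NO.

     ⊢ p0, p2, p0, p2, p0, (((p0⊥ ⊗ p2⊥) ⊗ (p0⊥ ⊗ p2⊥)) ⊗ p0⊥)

Derivation trace:
[⊗]  ⊢ p0, p2, p0, p2, p0, (((p0⊥ ⊗ p2⊥) ⊗ (p0⊥ ⊗ p2⊥)) ⊗ p0⊥)
  [⊗]  ⊢ p0, p2, p0, p2, ((p0⊥ ⊗ p2⊥) ⊗ (p0⊥ ⊗ p2⊥))
    [⊗]  ⊢ p0, p2, (p0⊥ ⊗ p2⊥)
      [Ax]  ⊢ p0, p0⊥
      [Ax]  ⊢ p2, p2⊥
    [⊗]  ⊢ p0, p2, (p0⊥ ⊗ p2⊥)
      [Ax]  ⊢ p0, p0⊥
      [Ax]  ⊢ p2, p2⊥
  [Ax]  ⊢ p0, p0⊥

Result: YES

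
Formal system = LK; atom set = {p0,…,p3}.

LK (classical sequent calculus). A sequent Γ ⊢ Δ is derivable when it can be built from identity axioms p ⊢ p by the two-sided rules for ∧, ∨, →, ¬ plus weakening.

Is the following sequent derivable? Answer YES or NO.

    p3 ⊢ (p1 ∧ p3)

Truth-table refutation:
  v=0000: Γ:[p3=F] Δ:[(p1 ∧ p3)=F] refutes=False
  v=0001: Γ:[p3=T] Δ:[(p1 ∧ p3)=F] refutes=True  ← countermodel

Result: NO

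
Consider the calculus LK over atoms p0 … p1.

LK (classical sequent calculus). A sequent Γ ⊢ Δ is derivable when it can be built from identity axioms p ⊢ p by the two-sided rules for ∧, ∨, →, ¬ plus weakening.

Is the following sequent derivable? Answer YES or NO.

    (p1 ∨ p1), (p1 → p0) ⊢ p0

Derivation (root first):
[→L] (p1 ∨ p1), (p1 → p0) ⊢ p0
  [∨L] (p1 ∨ p1) ⊢ p1
    [Ax] p1 ⊢ p1
    [Ax] p1 ⊢ p1
  [Ax] p0 ⊢ p0

Result: YES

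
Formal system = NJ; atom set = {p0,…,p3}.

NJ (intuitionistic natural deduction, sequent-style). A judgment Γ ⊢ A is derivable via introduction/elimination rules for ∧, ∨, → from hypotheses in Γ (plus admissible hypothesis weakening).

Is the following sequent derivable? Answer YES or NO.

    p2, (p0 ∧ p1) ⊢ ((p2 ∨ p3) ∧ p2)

Derivation trace:
[∧I] p2, (p0 ∧ p1) ⊢ ((p2 ∨ p3) ∧ p2)
  [∨I₁] p2 ⊢ (p2 ∨ p3)
    [Ax] p2 ⊢ p2
  [Wk] p2, (p0 ∧ p1) ⊢ p2
    [Ax] p2 ⊢ p2

Result: YES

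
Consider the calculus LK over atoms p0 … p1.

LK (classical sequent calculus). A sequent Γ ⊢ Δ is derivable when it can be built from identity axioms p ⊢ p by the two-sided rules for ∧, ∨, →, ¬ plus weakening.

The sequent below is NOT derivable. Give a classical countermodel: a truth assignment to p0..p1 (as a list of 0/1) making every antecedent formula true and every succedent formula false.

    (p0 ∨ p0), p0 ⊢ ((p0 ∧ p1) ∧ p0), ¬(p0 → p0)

Search for a countermodel by truth-table:
  v=00: Γ:[(p0 ∨ p0)=F, p0=F] Δ:[((p0 ∧ p1) ∧ p0)=F, ¬(p0 → p0)=F] refutes=False
  v=01: Γ:[(p0 ∨ p0)=F, p0=F] Δ:[((p0 ∧ p1) ∧ p0)=F, ¬(p0 → p0)=F] refutes=False
  v=10: Γ:[(p0 ∨ p0)=T, p0=T] Δ:[((p0 ∧ p1) ∧ p0)=F, ¬(p0 → p0)=F] refutes=True  ← countermodel

Result: [1, 0]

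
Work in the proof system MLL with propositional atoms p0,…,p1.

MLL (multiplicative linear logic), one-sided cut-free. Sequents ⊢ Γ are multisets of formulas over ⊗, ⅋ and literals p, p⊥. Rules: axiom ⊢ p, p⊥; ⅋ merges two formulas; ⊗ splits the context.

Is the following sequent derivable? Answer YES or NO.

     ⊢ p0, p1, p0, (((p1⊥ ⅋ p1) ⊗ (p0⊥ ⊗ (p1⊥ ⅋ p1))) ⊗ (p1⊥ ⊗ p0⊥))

Proof tree:
[⊗]  ⊢ p0, p1, p0, (((p1⊥ ⅋ p1) ⊗ (p0⊥ ⊗ (p1⊥ ⅋ p1))) ⊗ (p1⊥ ⊗ p0⊥))
  [⊗]  ⊢ p0, ((p1⊥ ⅋ p1) ⊗ (p0⊥ ⊗ (p1⊥ ⅋ p1)))
    [⅋]  ⊢ (p1⊥ ⅋ p1)
      [Ax]  ⊢ p1, p1⊥
    [⊗]  ⊢ p0, (p0⊥ ⊗ (p1⊥ ⅋ p1))
      [Ax]  ⊢ p0, p0⊥
      [⅋]  ⊢ (p1⊥ ⅋ p1)
        [Ax]  ⊢ p1, p1⊥
  [⊗]  ⊢ p1, p0, (p1⊥ ⊗ p0⊥)
    [Ax]  ⊢ p1, p1⊥
    [Ax]  ⊢ p0, p0⊥

Result: YES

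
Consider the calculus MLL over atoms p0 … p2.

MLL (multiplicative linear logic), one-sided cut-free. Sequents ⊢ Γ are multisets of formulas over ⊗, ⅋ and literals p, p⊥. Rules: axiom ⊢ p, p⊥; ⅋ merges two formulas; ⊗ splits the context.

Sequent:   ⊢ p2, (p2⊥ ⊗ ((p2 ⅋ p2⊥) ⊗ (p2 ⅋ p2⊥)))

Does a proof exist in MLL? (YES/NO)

Derivation trace:
[⊗]  ⊢ p2, (p2⊥ ⊗ ((p2 ⅋ p2⊥) ⊗ (p2 ⅋ p2⊥)))
  [Ax]  ⊢ p2, p2⊥
  [⊗]  ⊢ ((p2 ⅋ p2⊥) ⊗ (p2 ⅋ p2⊥))
    [⅋]  ⊢ (p2 ⅋ p2⊥)
      [Ax]  ⊢ p2, p2⊥
    [⅋]  ⊢ (p2 ⅋ p2⊥)
      [Ax]  ⊢ p2, p2⊥

Result: YES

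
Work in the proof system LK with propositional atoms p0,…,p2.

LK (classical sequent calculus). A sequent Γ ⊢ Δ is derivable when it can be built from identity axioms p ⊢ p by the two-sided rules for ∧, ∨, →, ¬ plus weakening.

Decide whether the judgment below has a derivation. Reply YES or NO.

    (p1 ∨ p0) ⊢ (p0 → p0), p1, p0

Proof tree:
[∨L] (p1 ∨ p0) ⊢ (p0 → p0), p1, p0
  [WL] p1 ⊢ (p0 → p0)
    [→R]  ⊢ (p0 → p0)
      [Ax] p0 ⊢ p0
  [WR] p0 ⊢ p0, p1
    [Ax] p0 ⊢ p0

Result: YES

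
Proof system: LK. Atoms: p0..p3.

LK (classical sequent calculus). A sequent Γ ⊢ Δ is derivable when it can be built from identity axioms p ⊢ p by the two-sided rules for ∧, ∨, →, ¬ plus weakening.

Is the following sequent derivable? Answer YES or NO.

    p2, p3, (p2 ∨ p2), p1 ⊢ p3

Derivation trace:
[WL] p2, p3, (p2 ∨ p2), p1 ⊢ p3
  [∨L] p2, p3, (p2 ∨ p2) ⊢ p3
    [WL] p3, p2, p2 ⊢ p3
      [WL] p3, p2 ⊢ p3
        [Ax] p3 ⊢ p3
    [WL] p3, p2 ⊢ p3
      [Ax] p3 ⊢ p3

Result: YES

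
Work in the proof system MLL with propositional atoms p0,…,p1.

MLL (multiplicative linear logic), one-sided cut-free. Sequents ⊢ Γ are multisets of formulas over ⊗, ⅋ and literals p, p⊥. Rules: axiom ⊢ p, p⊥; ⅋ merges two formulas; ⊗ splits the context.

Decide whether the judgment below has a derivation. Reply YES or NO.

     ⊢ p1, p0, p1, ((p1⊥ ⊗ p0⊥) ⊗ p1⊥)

Proof tree:
[⊗]  ⊢ p1, p0, p1, ((p1⊥ ⊗ p0⊥) ⊗ p1⊥)
  [⊗]  ⊢ p1, p0, (p1⊥ ⊗ p0⊥)
    [Ax]  ⊢ p1, p1⊥
    [Ax]  ⊢ p0, p0⊥
  [Ax]  ⊢ p1, p1⊥

Result: YES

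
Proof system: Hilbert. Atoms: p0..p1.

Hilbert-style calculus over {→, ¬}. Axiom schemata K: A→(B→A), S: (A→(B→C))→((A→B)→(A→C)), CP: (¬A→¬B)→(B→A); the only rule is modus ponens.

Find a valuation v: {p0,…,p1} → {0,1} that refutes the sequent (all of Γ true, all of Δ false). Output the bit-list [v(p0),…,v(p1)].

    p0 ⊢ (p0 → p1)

Enumerate valuations to refute Γ ⊢ Δ:
  v=00: Γ:[p0=F] Δ:[(p0 → p1)=T] refutes=False
  v=01: Γ:[p0=F] Δ:[(p0 → p1)=T] refutes=False
  v=10: Γ:[p0=T] Δ:[(p0 → p1)=F] refutes=True  ← countermodel

Result: [1, 0]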